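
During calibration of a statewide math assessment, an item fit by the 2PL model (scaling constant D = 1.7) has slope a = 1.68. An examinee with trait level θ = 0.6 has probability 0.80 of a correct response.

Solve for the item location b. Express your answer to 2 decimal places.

0.11

P(θ) = 1 / (1 + exp(−D·a(θ − b)))
logit(0.80) = ln(0.80/0.20) = 1.3863
b = θ − logit/(1.7·a) = 0.6 − 1.3863/2.8560 = 0.1146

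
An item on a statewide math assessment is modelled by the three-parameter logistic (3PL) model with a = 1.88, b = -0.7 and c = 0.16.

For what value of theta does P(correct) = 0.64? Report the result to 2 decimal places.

P(theta) = c + (1 − c) · 1 / (1 + exp(−a(theta − b)))
Remove guessing floor: (0.64 − 0.16)/(1 − 0.16) = 0.5714
logit = ln(0.5714/0.4286) = 0.2877
theta = b + logit/(a) = -0.7 + 0.2877/1.8800 = -0.5470

-0.55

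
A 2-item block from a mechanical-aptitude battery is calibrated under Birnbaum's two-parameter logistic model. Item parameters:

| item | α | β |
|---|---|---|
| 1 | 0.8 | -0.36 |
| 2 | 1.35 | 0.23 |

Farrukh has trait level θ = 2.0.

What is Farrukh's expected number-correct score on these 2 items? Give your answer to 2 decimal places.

P(θ) = 1 / (1 + exp(−α(θ − β)))
P_1 = 1/(1+e^{-1.8880}) = 0.8685
P_2 = 1/(1+e^{-2.3895}) = 0.9160
E[score] = 0.8685 + 0.9160 = 1.7846

1.78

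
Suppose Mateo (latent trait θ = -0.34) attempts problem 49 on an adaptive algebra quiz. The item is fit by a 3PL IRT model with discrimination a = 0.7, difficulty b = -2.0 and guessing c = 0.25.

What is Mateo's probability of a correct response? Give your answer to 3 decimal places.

P(θ) = c + (1 − c) · 1 / (1 + exp(−a(θ − b)))
Exponent: 0.7 × (-0.34 − (-2.0)) = 1.1620
1/(1 + e^{-1.1620}) = 0.7617
P = 0.25 + 0.75 × 0.7617 = 0.8213

0.821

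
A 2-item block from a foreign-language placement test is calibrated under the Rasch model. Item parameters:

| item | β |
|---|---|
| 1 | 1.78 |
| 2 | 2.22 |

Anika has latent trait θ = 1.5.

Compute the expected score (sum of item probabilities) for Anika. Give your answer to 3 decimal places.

0.758

P(θ) = 1 / (1 + exp(−(θ − β)))
P_1 = 1/(1+e^{0.2800}) = 0.4305
P_2 = 1/(1+e^{0.7200}) = 0.3274
E[score] = 0.4305 + 0.3274 = 0.7578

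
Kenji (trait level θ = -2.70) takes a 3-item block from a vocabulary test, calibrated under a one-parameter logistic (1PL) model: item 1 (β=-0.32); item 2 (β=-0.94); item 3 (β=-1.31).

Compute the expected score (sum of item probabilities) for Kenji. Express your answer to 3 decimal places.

P(θ) = 1 / (1 + exp(−(θ − β)))
P_1 = 1/(1+e^{2.3800}) = 0.0847
P_2 = 1/(1+e^{1.7600}) = 0.1468
P_3 = 1/(1+e^{1.3900}) = 0.1994
E[score] = 0.0847 + 0.1468 + 0.1994 = 0.4309

0.431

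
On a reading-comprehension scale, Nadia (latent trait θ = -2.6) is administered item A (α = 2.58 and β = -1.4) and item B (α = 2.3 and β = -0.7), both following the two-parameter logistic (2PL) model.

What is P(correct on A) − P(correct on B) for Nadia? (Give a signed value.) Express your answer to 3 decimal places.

0.031

P(θ) = 1 / (1 + exp(−α(θ − β)))
P_A = 0.0433
P_B = 0.0125
P_A − P_B = 0.0308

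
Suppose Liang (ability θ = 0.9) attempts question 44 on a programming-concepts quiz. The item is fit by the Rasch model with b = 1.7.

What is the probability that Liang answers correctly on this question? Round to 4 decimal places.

0.3100

P(θ) = 1 / (1 + exp(−(θ − b)))
Exponent: (0.9 − 1.7) = -0.8000
1/(1 + e^{0.8000}) = 0.3100
P = 0.3100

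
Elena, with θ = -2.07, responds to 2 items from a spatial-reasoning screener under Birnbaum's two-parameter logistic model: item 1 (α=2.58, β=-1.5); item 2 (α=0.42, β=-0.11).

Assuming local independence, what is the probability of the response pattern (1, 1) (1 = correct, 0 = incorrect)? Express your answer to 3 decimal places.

P(θ) = 1 / (1 + exp(−α(θ − β)))
P_1 = 1/(1+e^{1.4706}) = 0.1869
P_2 = 1/(1+e^{0.8232}) = 0.3051
L = P_1 × P_2 = 0.1869 × 0.3051 = 0.05701

0.057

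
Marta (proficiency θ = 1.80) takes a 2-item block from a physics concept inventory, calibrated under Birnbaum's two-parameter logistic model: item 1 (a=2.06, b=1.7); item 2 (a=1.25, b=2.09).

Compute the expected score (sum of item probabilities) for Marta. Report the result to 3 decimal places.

0.962

P(θ) = 1 / (1 + exp(−a(θ − b)))
P_1 = 1/(1+e^{-0.2060}) = 0.5513
P_2 = 1/(1+e^{0.3625}) = 0.4104
E[score] = 0.5513 + 0.4104 = 0.9617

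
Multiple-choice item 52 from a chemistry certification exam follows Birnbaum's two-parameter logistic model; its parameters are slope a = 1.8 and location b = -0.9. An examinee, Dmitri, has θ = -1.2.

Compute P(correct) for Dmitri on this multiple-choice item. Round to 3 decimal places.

0.368

P(θ) = 1 / (1 + exp(−a(θ − b)))
Exponent: 1.8 × (-1.2 − (-0.9)) = -0.5400
1/(1 + e^{0.5400}) = 0.3682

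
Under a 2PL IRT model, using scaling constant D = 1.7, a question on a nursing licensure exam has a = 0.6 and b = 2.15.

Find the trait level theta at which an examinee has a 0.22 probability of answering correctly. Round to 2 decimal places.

0.91

P(theta) = 1 / (1 + exp(−D·a(theta − b)))
logit = ln(0.2200/0.7800) = -1.2657
theta = b + logit/(1.7·a) = 2.15 + (-1.2657)/1.0200 = 0.9092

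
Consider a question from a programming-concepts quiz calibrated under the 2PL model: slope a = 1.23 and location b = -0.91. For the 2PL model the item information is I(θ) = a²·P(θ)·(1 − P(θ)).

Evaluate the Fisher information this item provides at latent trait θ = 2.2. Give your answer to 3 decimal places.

P = 1/(1+e^{-3.8253}) = 0.9787
P(1−P) = 0.9787 × 0.0213 = 0.0209
I = a² × P(1−P) = 1.23² × 0.0209 = 0.03161

0.032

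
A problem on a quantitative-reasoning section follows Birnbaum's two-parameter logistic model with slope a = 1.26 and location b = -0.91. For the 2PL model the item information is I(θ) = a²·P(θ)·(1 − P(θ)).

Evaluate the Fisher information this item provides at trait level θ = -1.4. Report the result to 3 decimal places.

P = 1/(1+e^{0.6174}) = 0.3504
P(1−P) = 0.3504 × 0.6496 = 0.2276
I = a² × P(1−P) = 1.26² × 0.2276 = 0.36136

0.361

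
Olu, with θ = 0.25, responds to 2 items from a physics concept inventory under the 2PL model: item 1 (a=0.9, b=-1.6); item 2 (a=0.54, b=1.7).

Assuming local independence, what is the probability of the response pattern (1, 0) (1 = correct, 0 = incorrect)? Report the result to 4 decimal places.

P(θ) = 1 / (1 + exp(−a(θ − b)))
P_1 = 1/(1+e^{-1.6650}) = 0.8409
P_2 = 1/(1+e^{0.7830}) = 0.3137
L = P_1 × (1−P_2) = 0.8409 × 0.6863 = 0.57714

0.5771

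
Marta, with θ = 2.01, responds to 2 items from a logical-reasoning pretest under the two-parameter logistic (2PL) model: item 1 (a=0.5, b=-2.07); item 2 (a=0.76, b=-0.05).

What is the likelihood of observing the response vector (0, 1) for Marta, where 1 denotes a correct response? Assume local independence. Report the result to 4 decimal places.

P(θ) = 1 / (1 + exp(−a(θ − b)))
P_1 = 1/(1+e^{-2.0400}) = 0.8849
P_2 = 1/(1+e^{-1.5656}) = 0.8272
L = (1−P_1) × P_2 = 0.1151 × 0.8272 = 0.09518

0.0952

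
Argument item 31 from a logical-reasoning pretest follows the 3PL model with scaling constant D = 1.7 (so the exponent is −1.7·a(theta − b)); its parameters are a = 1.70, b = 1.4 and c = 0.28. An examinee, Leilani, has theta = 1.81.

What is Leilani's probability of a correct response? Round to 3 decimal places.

P(theta) = c + (1 − c) · 1 / (1 + exp(−D·a(theta − b)))
Exponent: 1.7 × 1.70 × (1.81 − 1.4) = 1.1849
1/(1 + e^{-1.1849}) = 0.7658
P = 0.28 + 0.72 × 0.7658 = 0.8314

0.831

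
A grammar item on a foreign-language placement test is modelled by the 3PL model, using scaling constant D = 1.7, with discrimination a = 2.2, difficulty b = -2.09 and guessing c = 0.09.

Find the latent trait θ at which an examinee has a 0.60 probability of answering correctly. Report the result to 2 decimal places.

P(θ) = c + (1 − c) · 1 / (1 + exp(−D·a(θ − b)))
Remove guessing floor: (0.60 − 0.09)/(1 − 0.09) = 0.5604
logit = ln(0.5604/0.4396) = 0.2429
θ = b + logit/(1.7·a) = -2.09 + 0.2429/3.7400 = -2.0250

-2.03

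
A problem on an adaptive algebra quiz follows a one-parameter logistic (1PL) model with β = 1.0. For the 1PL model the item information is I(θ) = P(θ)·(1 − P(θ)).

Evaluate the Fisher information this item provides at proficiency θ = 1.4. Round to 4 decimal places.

P = 1/(1+e^{-0.4000}) = 0.5987
P(1−P) = 0.5987 × 0.4013 = 0.2403
I = P(1−P) = 0.24026

0.2403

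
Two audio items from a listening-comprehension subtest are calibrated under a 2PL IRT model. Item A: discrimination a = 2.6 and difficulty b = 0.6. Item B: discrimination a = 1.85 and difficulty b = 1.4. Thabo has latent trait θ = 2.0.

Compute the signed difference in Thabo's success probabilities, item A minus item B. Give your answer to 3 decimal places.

P(θ) = 1 / (1 + exp(−a(θ − b)))
P_A = 0.9744
P_B = 0.7521
P_A − P_B = 0.2223

0.222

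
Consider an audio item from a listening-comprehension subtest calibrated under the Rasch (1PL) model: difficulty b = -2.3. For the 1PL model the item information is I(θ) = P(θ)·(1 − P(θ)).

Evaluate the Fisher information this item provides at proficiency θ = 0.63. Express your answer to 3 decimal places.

0.048

P = 1/(1+e^{-2.9300}) = 0.9493
P(1−P) = 0.9493 × 0.0507 = 0.0481
I = P(1−P) = 0.04812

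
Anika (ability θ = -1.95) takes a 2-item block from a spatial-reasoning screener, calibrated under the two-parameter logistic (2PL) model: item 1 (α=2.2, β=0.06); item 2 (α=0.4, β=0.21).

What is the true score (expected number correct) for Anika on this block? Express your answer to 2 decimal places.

P(θ) = 1 / (1 + exp(−α(θ − β)))
P_1 = 1/(1+e^{4.4220}) = 0.0119
P_2 = 1/(1+e^{0.8640}) = 0.2965
E[score] = 0.0119 + 0.2965 = 0.3084

0.31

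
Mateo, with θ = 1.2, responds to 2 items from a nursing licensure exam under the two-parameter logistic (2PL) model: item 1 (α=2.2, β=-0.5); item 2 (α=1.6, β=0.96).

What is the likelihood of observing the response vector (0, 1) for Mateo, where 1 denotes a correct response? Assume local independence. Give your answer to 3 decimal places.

0.014

P(θ) = 1 / (1 + exp(−α(θ − β)))
P_1 = 1/(1+e^{-3.7400}) = 0.9768
P_2 = 1/(1+e^{-0.3840}) = 0.5948
L = (1−P_1) × P_2 = 0.0232 × 0.5948 = 0.01380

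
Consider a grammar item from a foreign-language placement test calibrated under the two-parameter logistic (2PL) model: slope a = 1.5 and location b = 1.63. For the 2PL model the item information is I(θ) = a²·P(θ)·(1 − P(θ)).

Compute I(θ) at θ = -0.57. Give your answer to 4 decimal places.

P = 1/(1+e^{3.3000}) = 0.0356
P(1−P) = 0.0356 × 0.9644 = 0.0343
I = a² × P(1−P) = 1.5² × 0.0343 = 0.07719

0.0772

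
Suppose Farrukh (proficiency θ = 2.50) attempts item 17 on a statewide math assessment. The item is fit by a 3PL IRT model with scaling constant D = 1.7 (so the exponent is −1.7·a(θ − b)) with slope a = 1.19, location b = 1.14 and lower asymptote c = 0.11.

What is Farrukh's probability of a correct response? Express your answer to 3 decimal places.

P(θ) = c + (1 − c) · 1 / (1 + exp(−D·a(θ − b)))
Exponent: 1.7 × 1.19 × (2.50 − 1.14) = 2.7513
1/(1 + e^{-2.7513}) = 0.9400
P = 0.11 + 0.89 × 0.9400 = 0.9466

0.947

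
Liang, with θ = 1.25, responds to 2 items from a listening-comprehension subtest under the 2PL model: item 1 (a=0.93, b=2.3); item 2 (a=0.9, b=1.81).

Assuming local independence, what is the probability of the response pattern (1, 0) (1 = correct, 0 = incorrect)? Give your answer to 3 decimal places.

P(θ) = 1 / (1 + exp(−a(θ − b)))
P_1 = 1/(1+e^{0.9765}) = 0.2736
P_2 = 1/(1+e^{0.5040}) = 0.3766
L = P_1 × (1−P_2) = 0.2736 × 0.6234 = 0.17055

0.171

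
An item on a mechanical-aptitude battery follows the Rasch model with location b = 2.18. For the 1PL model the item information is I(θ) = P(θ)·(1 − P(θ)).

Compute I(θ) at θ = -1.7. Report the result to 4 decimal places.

0.0198

P = 1/(1+e^{3.8800}) = 0.0202
P(1−P) = 0.0202 × 0.9798 = 0.0198
I = P(1−P) = 0.01982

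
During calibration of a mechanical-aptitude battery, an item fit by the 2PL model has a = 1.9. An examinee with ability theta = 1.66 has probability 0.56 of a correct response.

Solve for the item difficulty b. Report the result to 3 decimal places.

1.533

P(theta) = 1 / (1 + exp(−a(theta − b)))
logit(0.56) = ln(0.56/0.44) = 0.2412
b = theta − logit/(a) = 1.66 − 0.2412/1.9000 = 1.5331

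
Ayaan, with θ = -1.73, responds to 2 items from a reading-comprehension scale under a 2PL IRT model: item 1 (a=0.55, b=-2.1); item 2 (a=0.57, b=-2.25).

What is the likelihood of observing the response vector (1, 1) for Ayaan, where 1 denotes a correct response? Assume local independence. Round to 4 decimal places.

0.3159

P(θ) = 1 / (1 + exp(−a(θ − b)))
P_1 = 1/(1+e^{-0.2035}) = 0.5507
P_2 = 1/(1+e^{-0.2964}) = 0.5736
L = P_1 × P_2 = 0.5507 × 0.5736 = 0.31586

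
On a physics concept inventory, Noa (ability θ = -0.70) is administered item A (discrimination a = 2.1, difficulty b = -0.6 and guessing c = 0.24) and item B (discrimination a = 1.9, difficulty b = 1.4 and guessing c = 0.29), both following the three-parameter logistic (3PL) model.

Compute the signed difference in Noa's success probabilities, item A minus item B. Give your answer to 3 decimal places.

0.277

P(θ) = c + (1 − c) · 1 / (1 + exp(−a(θ − b)))
P_A = 0.5802
P_B = 0.3029
P_A − P_B = 0.2773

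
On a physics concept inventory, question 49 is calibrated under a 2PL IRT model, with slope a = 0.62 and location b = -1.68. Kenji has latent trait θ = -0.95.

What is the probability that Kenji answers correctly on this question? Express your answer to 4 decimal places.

P(θ) = 1 / (1 + exp(−a(θ − b)))
Exponent: 0.62 × (-0.95 − (-1.68)) = 0.4526
1/(1 + e^{-0.4526}) = 0.6113

0.6113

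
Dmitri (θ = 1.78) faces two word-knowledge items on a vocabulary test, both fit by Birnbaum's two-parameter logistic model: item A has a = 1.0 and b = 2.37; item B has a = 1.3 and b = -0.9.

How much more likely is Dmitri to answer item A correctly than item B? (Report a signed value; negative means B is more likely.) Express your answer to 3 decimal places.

P(θ) = 1 / (1 + exp(−a(θ − b)))
P_A = 0.3566
P_B = 0.9702
P_A − P_B = -0.6136

-0.614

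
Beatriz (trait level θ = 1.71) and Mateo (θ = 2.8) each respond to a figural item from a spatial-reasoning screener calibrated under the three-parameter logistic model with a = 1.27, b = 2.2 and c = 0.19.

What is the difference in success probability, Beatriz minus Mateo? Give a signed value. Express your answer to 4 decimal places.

P(θ) = c + (1 − c) · 1 / (1 + exp(−a(θ − b)))
P(Beatriz) = 0.4729  [exponent -0.6223]
P(Mateo) = 0.7422  [exponent 0.7620]
Difference = 0.4729 − 0.7422 = -0.2693

-0.2693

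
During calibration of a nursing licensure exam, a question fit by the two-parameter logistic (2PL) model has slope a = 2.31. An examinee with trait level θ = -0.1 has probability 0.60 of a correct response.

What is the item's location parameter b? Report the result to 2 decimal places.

P(θ) = 1 / (1 + exp(−a(θ − b)))
logit(0.60) = ln(0.60/0.40) = 0.4055
b = θ − logit/(a) = -0.1 − 0.4055/2.3100 = -0.2755

-0.28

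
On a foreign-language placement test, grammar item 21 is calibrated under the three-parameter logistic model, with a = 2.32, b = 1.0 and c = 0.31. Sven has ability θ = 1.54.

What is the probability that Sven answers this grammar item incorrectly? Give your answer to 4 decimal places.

P(θ) = c + (1 − c) · 1 / (1 + exp(−a(θ − b)))
Exponent: 2.32 × (1.54 − 1.0) = 1.2528
1/(1 + e^{-1.2528}) = 0.7778
P = 0.31 + 0.69 × 0.7778 = 0.8467
P(incorrect) = 1 − 0.8467 = 0.1533

0.1533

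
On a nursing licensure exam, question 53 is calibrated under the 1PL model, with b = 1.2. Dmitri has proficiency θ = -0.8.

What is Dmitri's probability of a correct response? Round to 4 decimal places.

P(θ) = 1 / (1 + exp(−(θ − b)))
Exponent: (-0.8 − 1.2) = -2.0000
1/(1 + e^{2.0000}) = 0.1192
P = 0.1192

0.1192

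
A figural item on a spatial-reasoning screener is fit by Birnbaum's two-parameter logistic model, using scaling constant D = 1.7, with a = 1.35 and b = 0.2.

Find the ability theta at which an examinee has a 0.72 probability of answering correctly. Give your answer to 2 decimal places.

P(theta) = 1 / (1 + exp(−D·a(theta − b)))
logit = ln(0.7200/0.2800) = 0.9445
theta = b + logit/(1.7·a) = 0.2 + 0.9445/2.2950 = 0.6115

0.61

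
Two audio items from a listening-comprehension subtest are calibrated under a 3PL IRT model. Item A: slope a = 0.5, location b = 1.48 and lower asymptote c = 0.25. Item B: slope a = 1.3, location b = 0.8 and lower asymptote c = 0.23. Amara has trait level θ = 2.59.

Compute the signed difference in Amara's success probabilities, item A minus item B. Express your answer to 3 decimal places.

P(θ) = c + (1 − c) · 1 / (1 + exp(−a(θ − b)))
P_A = 0.7265
P_B = 0.9315
P_A − P_B = -0.2051

-0.205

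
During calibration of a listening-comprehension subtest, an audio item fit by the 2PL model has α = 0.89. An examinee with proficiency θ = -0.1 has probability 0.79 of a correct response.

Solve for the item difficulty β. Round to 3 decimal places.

-1.589

P(θ) = 1 / (1 + exp(−α(θ − β)))
logit(0.79) = ln(0.79/0.21) = 1.3249
β = θ − logit/(α) = -0.1 − 1.3249/0.8900 = -1.5887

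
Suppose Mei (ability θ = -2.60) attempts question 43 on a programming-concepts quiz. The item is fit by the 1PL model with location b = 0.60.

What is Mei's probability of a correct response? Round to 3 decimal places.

0.039

P(θ) = 1 / (1 + exp(−(θ − b)))
Exponent: (-2.60 − 0.60) = -3.2000
1/(1 + e^{3.2000}) = 0.0392
P = 0.0392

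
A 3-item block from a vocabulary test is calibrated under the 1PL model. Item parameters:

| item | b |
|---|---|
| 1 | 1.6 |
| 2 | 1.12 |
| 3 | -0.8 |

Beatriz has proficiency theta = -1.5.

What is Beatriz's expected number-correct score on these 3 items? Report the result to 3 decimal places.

0.443

P(theta) = 1 / (1 + exp(−(theta − b)))
P_1 = 1/(1+e^{3.1000}) = 0.0431
P_2 = 1/(1+e^{2.6200}) = 0.0679
P_3 = 1/(1+e^{0.7000}) = 0.3318
E[score] = 0.0431 + 0.0679 + 0.3318 = 0.4428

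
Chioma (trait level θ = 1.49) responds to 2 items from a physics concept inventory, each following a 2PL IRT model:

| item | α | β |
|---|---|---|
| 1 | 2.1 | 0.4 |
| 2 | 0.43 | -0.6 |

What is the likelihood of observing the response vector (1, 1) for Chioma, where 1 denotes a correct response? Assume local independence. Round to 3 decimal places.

P(θ) = 1 / (1 + exp(−α(θ − β)))
P_1 = 1/(1+e^{-2.2890}) = 0.9080
P_2 = 1/(1+e^{-0.8987}) = 0.7107
L = P_1 × P_2 = 0.9080 × 0.7107 = 0.64527

0.645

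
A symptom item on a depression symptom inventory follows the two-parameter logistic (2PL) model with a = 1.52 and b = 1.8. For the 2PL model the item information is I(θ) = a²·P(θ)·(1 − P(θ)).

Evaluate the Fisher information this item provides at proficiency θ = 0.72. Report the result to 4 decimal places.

P = 1/(1+e^{1.6416}) = 0.1622
P(1−P) = 0.1622 × 0.8378 = 0.1359
I = a² × P(1−P) = 1.52² × 0.1359 = 0.31404

0.3140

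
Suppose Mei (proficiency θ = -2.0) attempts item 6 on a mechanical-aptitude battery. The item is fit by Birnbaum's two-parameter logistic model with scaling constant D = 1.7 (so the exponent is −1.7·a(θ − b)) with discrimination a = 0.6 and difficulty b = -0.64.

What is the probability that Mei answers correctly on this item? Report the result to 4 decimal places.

P(θ) = 1 / (1 + exp(−D·a(θ − b)))
Exponent: 1.7 × 0.6 × (-2.0 − (-0.64)) = -1.3872
1/(1 + e^{1.3872}) = 0.1999
P = 0.1999

0.1999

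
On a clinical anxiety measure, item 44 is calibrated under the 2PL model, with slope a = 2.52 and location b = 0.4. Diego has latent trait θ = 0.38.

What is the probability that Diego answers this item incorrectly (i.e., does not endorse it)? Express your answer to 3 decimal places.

P(θ) = 1 / (1 + exp(−a(θ − b)))
Exponent: 2.52 × (0.38 − 0.4) = -0.0504
1/(1 + e^{0.0504}) = 0.4874
P(incorrect) = 1 − 0.4874 = 0.5126

0.513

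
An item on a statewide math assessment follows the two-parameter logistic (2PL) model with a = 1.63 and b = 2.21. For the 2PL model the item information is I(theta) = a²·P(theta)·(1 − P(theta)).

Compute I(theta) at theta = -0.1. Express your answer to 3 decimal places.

0.059

P = 1/(1+e^{3.7653}) = 0.0226
P(1−P) = 0.0226 × 0.9774 = 0.0221
I = a² × P(1−P) = 1.63² × 0.0221 = 0.05878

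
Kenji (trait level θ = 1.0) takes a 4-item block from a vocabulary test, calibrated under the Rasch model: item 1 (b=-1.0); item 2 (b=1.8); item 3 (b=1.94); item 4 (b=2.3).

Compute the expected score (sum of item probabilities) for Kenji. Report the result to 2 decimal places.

P(θ) = 1 / (1 + exp(−(θ − b)))
P_1 = 1/(1+e^{-2.0000}) = 0.8808
P_2 = 1/(1+e^{0.8000}) = 0.3100
P_3 = 1/(1+e^{0.9400}) = 0.2809
P_4 = 1/(1+e^{1.3000}) = 0.2142
E[score] = 0.8808 + 0.3100 + 0.2809 + 0.2142 = 1.6859

1.69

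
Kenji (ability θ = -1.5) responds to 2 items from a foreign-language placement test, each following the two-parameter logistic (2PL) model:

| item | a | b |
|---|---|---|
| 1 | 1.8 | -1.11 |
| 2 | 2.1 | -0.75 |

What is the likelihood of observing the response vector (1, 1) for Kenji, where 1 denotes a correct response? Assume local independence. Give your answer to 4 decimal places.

0.0568

P(θ) = 1 / (1 + exp(−a(θ − b)))
P_1 = 1/(1+e^{0.7020}) = 0.3314
P_2 = 1/(1+e^{1.5750}) = 0.1715
L = P_1 × P_2 = 0.3314 × 0.1715 = 0.05683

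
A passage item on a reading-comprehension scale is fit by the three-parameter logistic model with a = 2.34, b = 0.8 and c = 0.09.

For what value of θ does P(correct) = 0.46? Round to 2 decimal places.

P(θ) = c + (1 − c) · 1 / (1 + exp(−a(θ − b)))
Remove guessing floor: (0.46 − 0.09)/(1 − 0.09) = 0.4066
logit = ln(0.4066/0.5934) = -0.3781
θ = b + logit/(a) = 0.8 + (-0.3781)/2.3400 = 0.6384

0.64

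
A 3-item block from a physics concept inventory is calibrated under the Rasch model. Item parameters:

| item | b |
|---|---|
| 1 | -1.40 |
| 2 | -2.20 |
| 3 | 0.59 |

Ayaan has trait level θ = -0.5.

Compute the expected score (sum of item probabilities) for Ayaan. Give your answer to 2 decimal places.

P(θ) = 1 / (1 + exp(−(θ − b)))
P_1 = 1/(1+e^{-0.9000}) = 0.7109
P_2 = 1/(1+e^{-1.7000}) = 0.8455
P_3 = 1/(1+e^{1.0900}) = 0.2516
E[score] = 0.7109 + 0.8455 + 0.2516 = 1.8081

1.81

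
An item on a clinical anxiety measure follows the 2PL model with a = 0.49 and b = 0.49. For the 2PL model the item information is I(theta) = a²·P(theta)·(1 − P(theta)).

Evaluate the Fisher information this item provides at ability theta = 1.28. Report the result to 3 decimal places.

0.058

P = 1/(1+e^{-0.3871}) = 0.5956
P(1−P) = 0.5956 × 0.4044 = 0.2409
I = a² × P(1−P) = 0.49² × 0.2409 = 0.05783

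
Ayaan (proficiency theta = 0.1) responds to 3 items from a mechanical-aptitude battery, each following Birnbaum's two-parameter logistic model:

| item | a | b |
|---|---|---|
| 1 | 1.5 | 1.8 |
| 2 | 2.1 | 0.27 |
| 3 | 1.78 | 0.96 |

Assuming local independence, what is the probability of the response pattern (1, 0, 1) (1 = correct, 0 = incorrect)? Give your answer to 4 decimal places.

P(theta) = 1 / (1 + exp(−a(theta − b)))
P_1 = 1/(1+e^{2.5500}) = 0.0724
P_2 = 1/(1+e^{0.3570}) = 0.4117
P_3 = 1/(1+e^{1.5308}) = 0.1779
L = P_1 × (1−P_2) × P_3 = 0.0724 × 0.5883 × 0.1779 = 0.00758

0.0076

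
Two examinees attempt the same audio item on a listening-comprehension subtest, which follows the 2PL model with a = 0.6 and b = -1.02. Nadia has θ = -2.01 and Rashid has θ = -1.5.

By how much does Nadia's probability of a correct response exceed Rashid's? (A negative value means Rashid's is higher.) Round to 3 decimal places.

P(θ) = 1 / (1 + exp(−a(θ − b)))
P(Nadia) = 0.3557  [exponent -0.5940]
P(Rashid) = 0.4285  [exponent -0.2880]
Difference = 0.3557 − 0.4285 = -0.0728

-0.073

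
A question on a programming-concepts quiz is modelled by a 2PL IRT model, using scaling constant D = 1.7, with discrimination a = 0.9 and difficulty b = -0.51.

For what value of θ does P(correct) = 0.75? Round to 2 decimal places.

P(θ) = 1 / (1 + exp(−D·a(θ − b)))
logit = ln(0.7500/0.2500) = 1.0986
θ = b + logit/(1.7·a) = -0.51 + 1.0986/1.5300 = 0.2080

0.21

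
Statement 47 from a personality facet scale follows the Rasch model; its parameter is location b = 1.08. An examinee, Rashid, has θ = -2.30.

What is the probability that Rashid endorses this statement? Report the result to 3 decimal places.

P(θ) = 1 / (1 + exp(−(θ − b)))
Exponent: (-2.30 − 1.08) = -3.3800
1/(1 + e^{3.3800}) = 0.0329
P = 0.0329

0.033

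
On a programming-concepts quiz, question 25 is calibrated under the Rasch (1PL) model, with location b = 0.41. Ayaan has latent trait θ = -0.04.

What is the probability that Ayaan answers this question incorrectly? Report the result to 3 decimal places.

P(θ) = 1 / (1 + exp(−(θ − b)))
Exponent: (-0.04 − 0.41) = -0.4500
1/(1 + e^{0.4500}) = 0.3894
P = 0.3894
P(incorrect) = 1 − 0.3894 = 0.6106

0.611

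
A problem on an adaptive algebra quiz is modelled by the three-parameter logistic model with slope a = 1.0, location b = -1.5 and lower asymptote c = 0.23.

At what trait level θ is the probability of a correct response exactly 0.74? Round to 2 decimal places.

-0.83

P(θ) = c + (1 − c) · 1 / (1 + exp(−a(θ − b)))
Remove guessing floor: (0.74 − 0.23)/(1 − 0.23) = 0.6623
logit = ln(0.6623/0.3377) = 0.6737
θ = b + logit/(a) = -1.5 + 0.6737/1.0000 = -0.8263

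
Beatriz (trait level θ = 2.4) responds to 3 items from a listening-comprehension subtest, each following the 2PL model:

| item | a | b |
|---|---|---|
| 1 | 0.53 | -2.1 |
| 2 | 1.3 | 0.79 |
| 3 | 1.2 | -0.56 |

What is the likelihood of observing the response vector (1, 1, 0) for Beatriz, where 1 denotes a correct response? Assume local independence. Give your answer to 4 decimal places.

0.0227

P(θ) = 1 / (1 + exp(−a(θ − b)))
P_1 = 1/(1+e^{-2.3850}) = 0.9157
P_2 = 1/(1+e^{-2.0930}) = 0.8902
P_3 = 1/(1+e^{-3.5520}) = 0.9721
L = P_1 × P_2 × (1−P_3) = 0.9157 × 0.8902 × 0.0279 = 0.02272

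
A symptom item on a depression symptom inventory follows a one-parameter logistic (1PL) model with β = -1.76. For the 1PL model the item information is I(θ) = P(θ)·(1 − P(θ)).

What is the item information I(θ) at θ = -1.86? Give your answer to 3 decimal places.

0.249

P = 1/(1+e^{0.1000}) = 0.4750
P(1−P) = 0.4750 × 0.5250 = 0.2494
I = P(1−P) = 0.24938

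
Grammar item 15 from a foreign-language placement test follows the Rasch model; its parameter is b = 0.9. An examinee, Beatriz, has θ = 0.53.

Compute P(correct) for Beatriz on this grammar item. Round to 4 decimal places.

P(θ) = 1 / (1 + exp(−(θ − b)))
Exponent: (0.53 − 0.9) = -0.3700
1/(1 + e^{0.3700}) = 0.4085
P = 0.4085

0.4085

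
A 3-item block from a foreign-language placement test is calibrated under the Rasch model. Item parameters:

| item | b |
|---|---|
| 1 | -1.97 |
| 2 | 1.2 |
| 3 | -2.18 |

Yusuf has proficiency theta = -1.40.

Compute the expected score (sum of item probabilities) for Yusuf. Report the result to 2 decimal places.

1.39

P(theta) = 1 / (1 + exp(−(theta − b)))
P_1 = 1/(1+e^{-0.5700}) = 0.6388
P_2 = 1/(1+e^{2.6000}) = 0.0691
P_3 = 1/(1+e^{-0.7800}) = 0.6857
E[score] = 0.6388 + 0.0691 + 0.6857 = 1.3936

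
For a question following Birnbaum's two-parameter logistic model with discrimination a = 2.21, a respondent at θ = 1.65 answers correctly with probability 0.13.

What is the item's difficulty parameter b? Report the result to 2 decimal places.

P(θ) = 1 / (1 + exp(−a(θ − b)))
logit(0.13) = ln(0.13/0.87) = -1.9010
b = θ − logit/(a) = 1.65 − (-1.9010)/2.2100 = 2.5102

2.51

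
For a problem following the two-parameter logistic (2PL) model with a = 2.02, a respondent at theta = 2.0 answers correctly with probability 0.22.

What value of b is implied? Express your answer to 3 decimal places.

2.627

P(theta) = 1 / (1 + exp(−a(theta − b)))
logit(0.22) = ln(0.22/0.78) = -1.2657
b = theta − logit/(a) = 2.0 − (-1.2657)/2.0200 = 2.6266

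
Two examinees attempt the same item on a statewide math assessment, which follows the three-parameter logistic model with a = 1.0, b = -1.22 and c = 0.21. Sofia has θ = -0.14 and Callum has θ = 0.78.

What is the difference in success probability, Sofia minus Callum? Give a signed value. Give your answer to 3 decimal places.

P(θ) = c + (1 − c) · 1 / (1 + exp(−a(θ − b)))
P(Sofia) = 0.7997  [exponent 1.0800]
P(Callum) = 0.9058  [exponent 2.0000]
Difference = 0.7997 − 0.9058 = -0.1061

-0.106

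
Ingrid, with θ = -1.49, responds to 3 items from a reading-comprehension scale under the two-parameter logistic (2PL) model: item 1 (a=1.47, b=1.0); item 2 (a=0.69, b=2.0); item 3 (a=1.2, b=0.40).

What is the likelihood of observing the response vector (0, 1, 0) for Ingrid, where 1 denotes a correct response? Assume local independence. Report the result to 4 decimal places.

P(θ) = 1 / (1 + exp(−a(θ − b)))
P_1 = 1/(1+e^{3.6603}) = 0.0251
P_2 = 1/(1+e^{2.4081}) = 0.0826
P_3 = 1/(1+e^{2.2680}) = 0.0938
L = (1−P_1) × P_2 × (1−P_3) = 0.9749 × 0.0826 × 0.9062 = 0.07294

0.0729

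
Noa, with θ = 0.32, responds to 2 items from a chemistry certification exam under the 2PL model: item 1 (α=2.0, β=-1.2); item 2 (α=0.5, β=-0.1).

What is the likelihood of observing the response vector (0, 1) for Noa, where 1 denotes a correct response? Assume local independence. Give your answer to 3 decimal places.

P(θ) = 1 / (1 + exp(−α(θ − β)))
P_1 = 1/(1+e^{-3.0400}) = 0.9543
P_2 = 1/(1+e^{-0.2100}) = 0.5523
L = (1−P_1) × P_2 = 0.0457 × 0.5523 = 0.02521

0.025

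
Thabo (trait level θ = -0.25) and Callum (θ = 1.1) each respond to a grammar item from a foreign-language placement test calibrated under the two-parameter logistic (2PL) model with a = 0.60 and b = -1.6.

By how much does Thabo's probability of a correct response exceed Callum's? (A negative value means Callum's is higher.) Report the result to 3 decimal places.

P(θ) = 1 / (1 + exp(−a(θ − b)))
P(Thabo) = 0.6921  [exponent 0.8100]
P(Callum) = 0.8348  [exponent 1.6200]
Difference = 0.6921 − 0.8348 = -0.1427

-0.143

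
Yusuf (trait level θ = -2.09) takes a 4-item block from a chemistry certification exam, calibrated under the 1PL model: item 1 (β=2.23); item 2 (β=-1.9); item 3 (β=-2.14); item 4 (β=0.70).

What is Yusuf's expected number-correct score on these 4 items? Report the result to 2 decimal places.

1.04

P(θ) = 1 / (1 + exp(−(θ − β)))
P_1 = 1/(1+e^{4.3200}) = 0.0131
P_2 = 1/(1+e^{0.1900}) = 0.4526
P_3 = 1/(1+e^{-0.0500}) = 0.5125
P_4 = 1/(1+e^{2.7900}) = 0.0579
E[score] = 0.0131 + 0.4526 + 0.5125 + 0.0579 = 1.0361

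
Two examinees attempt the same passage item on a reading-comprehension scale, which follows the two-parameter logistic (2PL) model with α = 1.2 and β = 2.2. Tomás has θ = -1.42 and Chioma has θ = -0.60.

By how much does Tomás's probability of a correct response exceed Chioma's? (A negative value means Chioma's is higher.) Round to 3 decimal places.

-0.021

P(θ) = 1 / (1 + exp(−α(θ − β)))
P(Tomás) = 0.0128  [exponent -4.3440]
P(Chioma) = 0.0336  [exponent -3.3600]
Difference = 0.0128 − 0.0336 = -0.0208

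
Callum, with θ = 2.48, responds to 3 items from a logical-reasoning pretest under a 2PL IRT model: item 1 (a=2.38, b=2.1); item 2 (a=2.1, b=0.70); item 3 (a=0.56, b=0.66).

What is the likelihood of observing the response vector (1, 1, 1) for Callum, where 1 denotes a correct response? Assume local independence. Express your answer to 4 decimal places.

0.5109

P(θ) = 1 / (1 + exp(−a(θ − b)))
P_1 = 1/(1+e^{-0.9044}) = 0.7119
P_2 = 1/(1+e^{-3.7380}) = 0.9768
P_3 = 1/(1+e^{-1.0192}) = 0.7348
L = P_1 × P_2 × P_3 = 0.7119 × 0.9768 × 0.7348 = 0.51092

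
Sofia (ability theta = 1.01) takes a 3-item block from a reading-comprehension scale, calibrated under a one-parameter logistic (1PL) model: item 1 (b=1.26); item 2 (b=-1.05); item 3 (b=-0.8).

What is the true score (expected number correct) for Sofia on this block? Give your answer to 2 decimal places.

P(theta) = 1 / (1 + exp(−(theta − b)))
P_1 = 1/(1+e^{0.2500}) = 0.4378
P_2 = 1/(1+e^{-2.0600}) = 0.8870
P_3 = 1/(1+e^{-1.8100}) = 0.8594
E[score] = 0.4378 + 0.8870 + 0.8594 = 2.1841

2.18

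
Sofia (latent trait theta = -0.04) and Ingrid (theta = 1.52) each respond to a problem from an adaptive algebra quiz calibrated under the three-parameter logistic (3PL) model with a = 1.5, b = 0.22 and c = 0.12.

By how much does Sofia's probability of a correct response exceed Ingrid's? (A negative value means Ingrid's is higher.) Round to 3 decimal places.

-0.415

P(theta) = c + (1 − c) · 1 / (1 + exp(−a(theta − b)))
P(Sofia) = 0.4753  [exponent -0.3900]
P(Ingrid) = 0.8904  [exponent 1.9500]
Difference = 0.4753 − 0.8904 = -0.4151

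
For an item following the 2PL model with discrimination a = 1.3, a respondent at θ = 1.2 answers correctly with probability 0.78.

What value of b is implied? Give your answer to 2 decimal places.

P(θ) = 1 / (1 + exp(−a(θ − b)))
logit(0.78) = ln(0.78/0.22) = 1.2657
b = θ − logit/(a) = 1.2 − 1.2657/1.3000 = 0.2264

0.23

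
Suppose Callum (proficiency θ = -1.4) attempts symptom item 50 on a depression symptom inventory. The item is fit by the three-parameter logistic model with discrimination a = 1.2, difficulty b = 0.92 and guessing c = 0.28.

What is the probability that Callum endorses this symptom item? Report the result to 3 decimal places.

P(θ) = c + (1 − c) · 1 / (1 + exp(−a(θ − b)))
Exponent: 1.2 × (-1.4 − 0.92) = -2.7840
1/(1 + e^{2.7840}) = 0.0582
P = 0.28 + 0.72 × 0.0582 = 0.3219

0.322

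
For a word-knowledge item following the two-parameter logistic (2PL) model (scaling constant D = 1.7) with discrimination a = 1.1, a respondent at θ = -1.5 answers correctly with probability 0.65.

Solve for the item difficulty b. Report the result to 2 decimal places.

-1.83

P(θ) = 1 / (1 + exp(−D·a(θ − b)))
logit(0.65) = ln(0.65/0.35) = 0.6190
b = θ − logit/(1.7·a) = -1.5 − 0.6190/1.8700 = -1.8310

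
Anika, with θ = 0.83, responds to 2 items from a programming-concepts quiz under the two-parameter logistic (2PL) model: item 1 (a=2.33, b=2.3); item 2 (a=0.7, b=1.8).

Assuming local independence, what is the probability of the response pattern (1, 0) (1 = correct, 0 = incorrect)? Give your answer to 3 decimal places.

0.021

P(θ) = 1 / (1 + exp(−a(θ − b)))
P_1 = 1/(1+e^{3.4251}) = 0.0315
P_2 = 1/(1+e^{0.6790}) = 0.3365
L = P_1 × (1−P_2) = 0.0315 × 0.6635 = 0.02091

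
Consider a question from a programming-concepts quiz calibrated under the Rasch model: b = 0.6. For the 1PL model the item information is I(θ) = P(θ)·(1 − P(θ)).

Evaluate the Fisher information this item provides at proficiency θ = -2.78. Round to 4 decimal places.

0.0318

P = 1/(1+e^{3.3800}) = 0.0329
P(1−P) = 0.0329 × 0.9671 = 0.0318
I = P(1−P) = 0.03184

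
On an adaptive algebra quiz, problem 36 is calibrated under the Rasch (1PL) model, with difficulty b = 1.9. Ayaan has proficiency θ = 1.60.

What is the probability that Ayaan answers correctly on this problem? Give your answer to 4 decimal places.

P(θ) = 1 / (1 + exp(−(θ − b)))
Exponent: (1.60 − 1.9) = -0.3000
1/(1 + e^{0.3000}) = 0.4256
P = 0.4256

0.4256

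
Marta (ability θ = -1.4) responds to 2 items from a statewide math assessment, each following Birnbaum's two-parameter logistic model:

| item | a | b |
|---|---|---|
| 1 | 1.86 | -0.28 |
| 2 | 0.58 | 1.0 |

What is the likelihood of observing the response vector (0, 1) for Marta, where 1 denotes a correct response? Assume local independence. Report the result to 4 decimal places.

0.1770

P(θ) = 1 / (1 + exp(−a(θ − b)))
P_1 = 1/(1+e^{2.0832}) = 0.1107
P_2 = 1/(1+e^{1.3920}) = 0.1991
L = (1−P_1) × P_2 = 0.8893 × 0.1991 = 0.17704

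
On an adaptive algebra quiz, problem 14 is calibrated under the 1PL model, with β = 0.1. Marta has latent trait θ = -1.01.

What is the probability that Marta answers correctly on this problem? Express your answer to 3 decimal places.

0.248

P(θ) = 1 / (1 + exp(−(θ − β)))
Exponent: (-1.01 − 0.1) = -1.1100
1/(1 + e^{1.1100}) = 0.2479
P = 0.2479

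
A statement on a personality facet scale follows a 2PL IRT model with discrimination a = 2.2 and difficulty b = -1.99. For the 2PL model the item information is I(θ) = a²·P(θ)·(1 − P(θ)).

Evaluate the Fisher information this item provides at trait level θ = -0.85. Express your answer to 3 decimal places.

0.337

P = 1/(1+e^{-2.5080}) = 0.9247
P(1−P) = 0.9247 × 0.0753 = 0.0696
I = a² × P(1−P) = 2.2² × 0.0696 = 0.33701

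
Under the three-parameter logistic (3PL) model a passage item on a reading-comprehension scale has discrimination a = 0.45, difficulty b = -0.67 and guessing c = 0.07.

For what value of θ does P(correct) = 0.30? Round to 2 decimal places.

P(θ) = c + (1 − c) · 1 / (1 + exp(−a(θ − b)))
Remove guessing floor: (0.30 − 0.07)/(1 − 0.07) = 0.2473
logit = ln(0.2473/0.7527) = -1.1130
θ = b + logit/(a) = -0.67 + (-1.1130)/0.4500 = -3.1433

-3.14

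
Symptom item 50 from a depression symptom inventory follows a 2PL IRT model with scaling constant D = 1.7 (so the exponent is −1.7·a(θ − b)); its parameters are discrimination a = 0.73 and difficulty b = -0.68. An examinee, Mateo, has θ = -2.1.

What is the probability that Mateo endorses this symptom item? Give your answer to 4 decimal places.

0.1465

P(θ) = 1 / (1 + exp(−D·a(θ − b)))
Exponent: 1.7 × 0.73 × (-2.1 − (-0.68)) = -1.7622
1/(1 + e^{1.7622}) = 0.1465
P = 0.1465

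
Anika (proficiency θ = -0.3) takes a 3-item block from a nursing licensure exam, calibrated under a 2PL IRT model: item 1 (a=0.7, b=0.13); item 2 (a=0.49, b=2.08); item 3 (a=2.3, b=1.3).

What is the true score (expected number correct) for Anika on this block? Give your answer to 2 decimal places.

0.69

P(θ) = 1 / (1 + exp(−a(θ − b)))
P_1 = 1/(1+e^{0.3010}) = 0.4253
P_2 = 1/(1+e^{1.1662}) = 0.2375
P_3 = 1/(1+e^{3.6800}) = 0.0246
E[score] = 0.4253 + 0.2375 + 0.0246 = 0.6875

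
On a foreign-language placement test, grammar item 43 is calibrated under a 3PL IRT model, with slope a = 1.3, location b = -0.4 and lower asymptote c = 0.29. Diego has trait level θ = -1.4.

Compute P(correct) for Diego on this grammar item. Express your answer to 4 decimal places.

P(θ) = c + (1 − c) · 1 / (1 + exp(−a(θ − b)))
Exponent: 1.3 × (-1.4 − (-0.4)) = -1.3000
1/(1 + e^{1.3000}) = 0.2142
P = 0.29 + 0.71 × 0.2142 = 0.4421

0.4421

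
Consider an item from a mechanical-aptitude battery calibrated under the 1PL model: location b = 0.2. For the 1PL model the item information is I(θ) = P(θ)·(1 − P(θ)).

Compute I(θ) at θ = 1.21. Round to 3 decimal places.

P = 1/(1+e^{-1.0100}) = 0.7330
P(1−P) = 0.7330 × 0.2670 = 0.1957
I = P(1−P) = 0.19570

0.196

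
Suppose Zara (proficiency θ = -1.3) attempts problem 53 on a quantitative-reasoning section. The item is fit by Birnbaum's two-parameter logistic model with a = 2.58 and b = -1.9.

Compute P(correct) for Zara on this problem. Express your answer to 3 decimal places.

0.825

P(θ) = 1 / (1 + exp(−a(θ − b)))
Exponent: 2.58 × (-1.3 − (-1.9)) = 1.5480
1/(1 + e^{-1.5480}) = 0.8246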